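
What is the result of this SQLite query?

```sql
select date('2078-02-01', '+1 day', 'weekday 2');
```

2078-02-08

Advancing 1 more day within February lands on 2078-02-02.
`weekday 2` advances to the next Tuesday; 2078-02-02 is a Wednesday, so it moves forward to 2078-02-08.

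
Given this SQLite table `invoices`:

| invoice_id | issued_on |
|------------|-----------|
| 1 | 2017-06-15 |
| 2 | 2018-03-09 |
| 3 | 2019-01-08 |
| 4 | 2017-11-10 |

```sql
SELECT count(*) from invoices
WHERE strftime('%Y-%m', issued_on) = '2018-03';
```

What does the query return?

1

Rows with year-month 2018-03: 2018-03-09 → 1.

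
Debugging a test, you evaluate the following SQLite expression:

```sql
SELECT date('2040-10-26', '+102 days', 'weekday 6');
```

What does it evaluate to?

Applying '+102 days' to 2040-10-26: counting 102 days forward gives 2041-02-05.
`weekday 6` advances to the next Saturday; 2041-02-05 is a Tuesday, so it moves forward to 2041-02-09.

2041-02-09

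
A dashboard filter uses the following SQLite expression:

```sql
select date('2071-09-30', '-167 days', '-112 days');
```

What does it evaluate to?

2070-12-25

Applying '-167 days' to 2071-09-30: counting 167 days back gives 2071-04-16.
Applying '-112 days' to 2071-04-16: counting 112 days back gives 2070-12-25.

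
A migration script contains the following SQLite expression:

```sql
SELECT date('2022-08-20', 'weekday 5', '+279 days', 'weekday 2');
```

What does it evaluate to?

`weekday 5` advances to the next Friday; 2022-08-20 is a Saturday, so it moves forward to 2022-08-26.
Applying '+279 days' to 2022-08-26: counting 279 days forward gives 2023-06-01.
`weekday 2` advances to the next Tuesday; 2023-06-01 is a Thursday, so it moves forward to 2023-06-06.

2023-06-06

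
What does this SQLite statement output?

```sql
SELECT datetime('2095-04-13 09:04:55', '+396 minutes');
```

396 minutes = 6h 36m; +396 minutes from 2095-04-13 09:04:55 is 2095-04-13 15:40:55.

2095-04-13 15:40:55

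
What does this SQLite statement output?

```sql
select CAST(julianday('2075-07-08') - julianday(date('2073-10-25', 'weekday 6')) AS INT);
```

`weekday 6` advances to the next Saturday; 2073-10-25 is a Wednesday, so it moves forward to 2073-10-28.
3 days remain in October 2073 after the 28th (31 − 28).
Full months from November 2073 through June 2075 contribute their day counts.
Then 8 days into July 2075.
Total: 3 + 30 + 31 + 31 + 28 + 31 + 30 + 31 + 30 + 31 + 31 + 30 + 31 + 30 + 31 + 31 + 28 + 31 + 30 + 31 + 30 + 8 = 618.

618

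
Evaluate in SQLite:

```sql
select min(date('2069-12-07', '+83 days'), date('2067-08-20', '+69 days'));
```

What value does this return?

2067-10-28

date('2069-12-07', '+83 days') → 2070-02-28.
date('2067-08-20', '+69 days') → 2067-10-28.
Earlier of the two is 2067-10-28.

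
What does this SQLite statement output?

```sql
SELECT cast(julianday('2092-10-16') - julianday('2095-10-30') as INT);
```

-1109

15 days remain in October 2092 after the 16th (31 − 16).
Full months from November 2092 through September 2095 contribute their day counts.
Then 30 days into October 2095.
Total: 15 + 30 + 31 + 31 + 28 + 31 + 30 + 31 + 30 + 31 + 31 + 30 + 31 + 30 + 31 + 31 + 28 + 31 + 30 + 31 + 30 + 31 + 31 + 30 + 31 + 30 + 31 + 31 + 28 + 31 + 30 + 31 + 30 + 31 + 31 + 30 + 30 = 1109.
The subtraction is earlier − later, so the result is −1109 → -1109.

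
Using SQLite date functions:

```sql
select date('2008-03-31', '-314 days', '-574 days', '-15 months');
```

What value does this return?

Applying '-314 days' to 2008-03-31: counting 314 days back gives 2007-05-22.
Applying '-574 days' to 2007-05-22: counting 574 days back gives 2005-10-25.
Adding -15 months to 2005-10-25 gives 2004-07-25.

2004-07-25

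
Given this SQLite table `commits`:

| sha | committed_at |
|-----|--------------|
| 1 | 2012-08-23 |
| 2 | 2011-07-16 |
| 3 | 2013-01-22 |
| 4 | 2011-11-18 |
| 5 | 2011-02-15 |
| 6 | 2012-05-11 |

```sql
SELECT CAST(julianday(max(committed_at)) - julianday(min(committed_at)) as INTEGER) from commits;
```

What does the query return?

707

MIN = 2011-02-15, MAX = 2013-01-22.
13 days remain in February 2011 after the 15th (28 − 15).
Full months from March 2011 through December 2012 contribute their day counts.
Then 22 days into January 2013.
Total: 13 + 31 + 30 + 31 + 30 + 31 + 31 + 30 + 31 + 30 + 31 + 31 + 29 + 31 + 30 + 31 + 30 + 31 + 31 + 30 + 31 + 30 + 31 + 22 = 707.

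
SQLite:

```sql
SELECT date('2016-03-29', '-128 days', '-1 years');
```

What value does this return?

2014-11-22

Applying '-128 days' to 2016-03-29: counting 128 days back gives 2015-11-22.
Adding -1 year to 2015-11-22 gives 2014-11-22.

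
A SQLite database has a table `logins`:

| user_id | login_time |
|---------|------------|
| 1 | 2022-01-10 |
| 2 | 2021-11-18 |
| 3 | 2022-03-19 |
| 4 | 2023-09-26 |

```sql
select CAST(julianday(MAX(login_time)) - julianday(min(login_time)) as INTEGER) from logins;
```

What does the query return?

MIN = 2021-11-18, MAX = 2023-09-26.
12 days remain in November 2021 after the 18th (30 − 18).
Full months from December 2021 through August 2023 contribute their day counts.
Then 26 days into September 2023.
Total: 12 + 31 + 31 + 28 + 31 + 30 + 31 + 30 + 31 + 31 + 30 + 31 + 30 + 31 + 31 + 28 + 31 + 30 + 31 + 30 + 31 + 31 + 26 = 677.

677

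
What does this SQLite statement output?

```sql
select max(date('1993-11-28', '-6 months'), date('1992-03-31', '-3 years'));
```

1993-05-28

date('1993-11-28', '-6 months') → 1993-05-28.
date('1992-03-31', '-3 years') → 1989-03-31.
Later of the two is 1993-05-28.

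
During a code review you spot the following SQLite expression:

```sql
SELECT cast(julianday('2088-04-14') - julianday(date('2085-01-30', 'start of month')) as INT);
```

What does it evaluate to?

1199

`start of month` rewinds 2085-01-30 to 2085-01-01.
30 days remain in January 2085 after the 1st (31 − 1).
Full months from February 2085 through March 2088 contribute their day counts.
Then 14 days into April 2088.
Total: 30 + 28 + 31 + 30 + 31 + 30 + 31 + 31 + 30 + 31 + 30 + 31 + 31 + 28 + 31 + 30 + 31 + 30 + 31 + 31 + 30 + 31 + 30 + 31 + 31 + 28 + 31 + 30 + 31 + 30 + 31 + 31 + 30 + 31 + 30 + 31 + 31 + 29 + 31 + 14 = 1199.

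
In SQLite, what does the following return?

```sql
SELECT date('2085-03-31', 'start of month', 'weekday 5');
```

2085-03-02

`start of month` rewinds 2085-03-31 to 2085-03-01.
`weekday 5` advances to the next Friday; 2085-03-01 is a Thursday, so it moves forward to 2085-03-02.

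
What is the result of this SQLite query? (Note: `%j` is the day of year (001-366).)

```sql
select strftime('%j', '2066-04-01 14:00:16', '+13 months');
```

First apply '+13 months': 2066-04-01 14:00:16 → 2067-05-01 14:00:16.
Day-of-year for 2067-05-01: days since 2067-01-01 inclusive = 121, zero-padded to 121.

121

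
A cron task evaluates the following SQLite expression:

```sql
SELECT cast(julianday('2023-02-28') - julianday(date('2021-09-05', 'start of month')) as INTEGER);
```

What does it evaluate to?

545

`start of month` rewinds 2021-09-05 to 2021-09-01.
29 days remain in September 2021 after the 1st (30 − 1).
Full months from October 2021 through January 2023 contribute their day counts.
Then 28 days into February 2023.
Total: 29 + 31 + 30 + 31 + 31 + 28 + 31 + 30 + 31 + 30 + 31 + 31 + 30 + 31 + 30 + 31 + 31 + 28 = 545.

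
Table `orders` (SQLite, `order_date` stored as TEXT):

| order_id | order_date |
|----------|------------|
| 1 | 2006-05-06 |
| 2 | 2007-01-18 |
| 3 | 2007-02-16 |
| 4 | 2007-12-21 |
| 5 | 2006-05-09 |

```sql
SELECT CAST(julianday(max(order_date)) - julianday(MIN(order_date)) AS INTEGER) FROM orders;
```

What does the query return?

594

MIN = 2006-05-06, MAX = 2007-12-21.
25 days remain in May 2006 after the 6th (31 − 6).
Full months from June 2006 through November 2007 contribute their day counts.
Then 21 days into December 2007.
Total: 25 + 30 + 31 + 31 + 30 + 31 + 30 + 31 + 31 + 28 + 31 + 30 + 31 + 30 + 31 + 31 + 30 + 31 + 30 + 21 = 594.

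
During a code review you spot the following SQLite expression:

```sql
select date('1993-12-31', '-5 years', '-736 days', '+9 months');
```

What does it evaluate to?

Adding -5 years to 1993-12-31 gives 1988-12-31.
Applying '-736 days' to 1988-12-31: counting 736 days back gives 1986-12-26.
Adding +9 months to 1986-12-26 gives 1987-09-26.

1987-09-26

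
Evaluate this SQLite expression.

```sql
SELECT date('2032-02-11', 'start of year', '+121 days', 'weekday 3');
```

2032-05-05

`start of year` rewinds 2032-02-11 to 2032-01-01.
Applying '+121 days' to 2032-01-01: counting 121 days forward gives 2032-05-01.
`weekday 3` advances to the next Wednesday; 2032-05-01 is a Saturday, so it moves forward to 2032-05-05.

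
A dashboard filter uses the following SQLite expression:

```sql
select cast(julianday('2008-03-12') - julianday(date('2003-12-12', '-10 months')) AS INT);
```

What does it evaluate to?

Adding -10 months to 2003-12-12 gives 2003-02-12.
16 days remain in February 2003 after the 12th (28 − 12).
Full months from March 2003 through February 2008 contribute their day counts.
Then 12 days into March 2008.
Total: 16 + 31 + 30 + 31 + 30 + 31 + 31 + 30 + 31 + 30 + 31 + 31 + 29 + 31 + 30 + 31 + 30 + 31 + 31 + 30 + 31 + 30 + 31 + 31 + 28 + 31 + 30 + 31 + 30 + 31 + 31 + 30 + 31 + 30 + 31 + 31 + 28 + 31 + 30 + 31 + 30 + 31 + 31 + 30 + 31 + 30 + 31 + 31 + 28 + 31 + 30 + 31 + 30 + 31 + 31 + 30 + 31 + 30 + 31 + 31 + 29 + 12 = 1855.

1855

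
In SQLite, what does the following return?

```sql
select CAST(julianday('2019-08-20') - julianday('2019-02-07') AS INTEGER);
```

194

21 days remain in February 2019 after the 7th (28 − 7).
March 2019: 31 days.
April 2019: 30 days.
May 2019: 31 days.
June 2019: 30 days.
July 2019: 31 days.
Then 20 days into August 2019.
Total: 21 + 31 + 30 + 31 + 30 + 31 + 20 = 194.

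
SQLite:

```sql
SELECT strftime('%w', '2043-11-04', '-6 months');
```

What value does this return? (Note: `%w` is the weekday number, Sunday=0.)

First apply '-6 months': 2043-11-04 → 2043-05-04.
2043-05-04 is a Monday; with Sunday=0 that is 1.

1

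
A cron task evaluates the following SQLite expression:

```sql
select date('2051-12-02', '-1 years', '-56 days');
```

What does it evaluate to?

2050-10-07

Adding -1 year to 2051-12-02 gives 2050-12-02.
Applying '-56 days' to 2050-12-02: counting 56 days back gives 2050-10-07.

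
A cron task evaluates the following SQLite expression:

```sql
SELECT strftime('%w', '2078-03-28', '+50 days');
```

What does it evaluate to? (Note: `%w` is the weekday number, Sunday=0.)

First apply '+50 days': 2078-03-28 → 2078-05-17.
2078-05-17 is a Tuesday; with Sunday=0 that is 2.

2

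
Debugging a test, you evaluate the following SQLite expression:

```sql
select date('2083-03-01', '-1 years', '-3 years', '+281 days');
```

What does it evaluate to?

2079-12-07

Adding -1 year to 2083-03-01 gives 2082-03-01.
Adding -3 years to 2082-03-01 gives 2079-03-01.
Applying '+281 days' to 2079-03-01: counting 281 days forward gives 2079-12-07.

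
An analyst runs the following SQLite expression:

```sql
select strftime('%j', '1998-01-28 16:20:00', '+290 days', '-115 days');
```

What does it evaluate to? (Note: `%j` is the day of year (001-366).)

First apply '+290 days', '-115 days': 1998-01-28 16:20:00 → 1998-07-22 16:20:00.
Day-of-year for 1998-07-22: days since 1998-01-01 inclusive = 203, zero-padded to 203.

203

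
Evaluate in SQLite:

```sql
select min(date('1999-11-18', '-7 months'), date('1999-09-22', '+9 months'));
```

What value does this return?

1999-04-18

date('1999-11-18', '-7 months') → 1999-04-18.
date('1999-09-22', '+9 months') → 2000-06-22.
Earlier of the two is 1999-04-18.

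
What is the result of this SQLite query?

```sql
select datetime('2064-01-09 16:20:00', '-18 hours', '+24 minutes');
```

-18 hours from 2064-01-09 16:20:00 is 2064-01-08 22:20:00 (crosses midnight).
+24 minutes from 2064-01-08 22:20:00 is 2064-01-08 22:44:00.

2064-01-08 22:44:00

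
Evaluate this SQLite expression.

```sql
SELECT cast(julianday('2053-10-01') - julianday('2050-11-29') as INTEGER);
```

1037

1 day remains in November 2050 after the 29th (30 − 29).
Full months from December 2050 through September 2053 contribute their day counts.
Then 1 day into October 2053.
Total: 1 + 31 + 31 + 28 + 31 + 30 + 31 + 30 + 31 + 31 + 30 + 31 + 30 + 31 + 31 + 29 + 31 + 30 + 31 + 30 + 31 + 31 + 30 + 31 + 30 + 31 + 31 + 28 + 31 + 30 + 31 + 30 + 31 + 31 + 30 + 1 = 1037.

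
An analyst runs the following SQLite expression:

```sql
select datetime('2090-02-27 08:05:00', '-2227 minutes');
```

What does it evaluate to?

2090-02-25 18:58:00

2227 minutes = 37h 7m; -2227 minutes from 2090-02-27 08:05:00 is 2090-02-25 18:58:00 (crosses midnight).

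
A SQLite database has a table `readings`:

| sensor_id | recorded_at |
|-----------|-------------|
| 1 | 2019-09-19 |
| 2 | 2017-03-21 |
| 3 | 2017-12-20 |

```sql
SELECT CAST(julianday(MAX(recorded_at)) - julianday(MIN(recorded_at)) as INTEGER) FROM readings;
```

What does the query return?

912

MIN = 2017-03-21, MAX = 2019-09-19.
10 days remain in March 2017 after the 21st (31 − 21).
Full months from April 2017 through August 2019 contribute their day counts.
Then 19 days into September 2019.
Total: 10 + 30 + 31 + 30 + 31 + 31 + 30 + 31 + 30 + 31 + 31 + 28 + 31 + 30 + 31 + 30 + 31 + 31 + 30 + 31 + 30 + 31 + 31 + 28 + 31 + 30 + 31 + 30 + 31 + 31 + 19 = 912.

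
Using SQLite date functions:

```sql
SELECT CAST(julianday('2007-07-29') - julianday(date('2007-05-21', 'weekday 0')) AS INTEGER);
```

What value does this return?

63

`weekday 0` advances to the next Sunday; 2007-05-21 is a Monday, so it moves forward to 2007-05-27.
4 days remain in May 2007 after the 27th (31 − 27).
June 2007: 30 days.
Then 29 days into July 2007.
Total: 4 + 30 + 29 = 63.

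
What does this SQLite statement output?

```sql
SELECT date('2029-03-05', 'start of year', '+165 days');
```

`start of year` rewinds 2029-03-05 to 2029-01-01.
Applying '+165 days' to 2029-01-01: counting 165 days forward gives 2029-06-15.

2029-06-15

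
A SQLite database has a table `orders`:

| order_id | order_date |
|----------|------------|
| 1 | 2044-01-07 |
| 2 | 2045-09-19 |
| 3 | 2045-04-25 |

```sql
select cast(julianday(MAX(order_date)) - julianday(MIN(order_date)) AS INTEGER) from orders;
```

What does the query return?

MIN = 2044-01-07, MAX = 2045-09-19.
24 days remain in January 2044 after the 7th (31 − 7).
Full months from February 2044 through August 2045 contribute their day counts.
Then 19 days into September 2045.
Total: 24 + 29 + 31 + 30 + 31 + 30 + 31 + 31 + 30 + 31 + 30 + 31 + 31 + 28 + 31 + 30 + 31 + 30 + 31 + 31 + 19 = 621.

621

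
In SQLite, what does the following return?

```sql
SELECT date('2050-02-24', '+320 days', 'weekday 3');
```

2051-01-11

Applying '+320 days' to 2050-02-24: counting 320 days forward gives 2051-01-10.
`weekday 3` advances to the next Wednesday; 2051-01-10 is a Tuesday, so it moves forward to 2051-01-11.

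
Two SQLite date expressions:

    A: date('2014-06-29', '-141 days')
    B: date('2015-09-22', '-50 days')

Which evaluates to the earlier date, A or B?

A = 2014-02-08.
B = 2015-08-03.
A is earlier.

A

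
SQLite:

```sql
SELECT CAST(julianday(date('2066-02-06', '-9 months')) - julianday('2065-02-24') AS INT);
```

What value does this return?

Adding -9 months to 2066-02-06 gives 2065-05-06.
4 days remain in February 2065 after the 24th (28 − 24).
March 2065: 31 days.
April 2065: 30 days.
Then 6 days into May 2065.
Total: 4 + 31 + 30 + 6 = 71.

71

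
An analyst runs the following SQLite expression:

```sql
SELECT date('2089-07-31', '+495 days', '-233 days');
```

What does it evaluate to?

2090-04-19

Applying '+495 days' to 2089-07-31: counting 495 days forward gives 2090-12-08.
Applying '-233 days' to 2090-12-08: counting 233 days back gives 2090-04-19.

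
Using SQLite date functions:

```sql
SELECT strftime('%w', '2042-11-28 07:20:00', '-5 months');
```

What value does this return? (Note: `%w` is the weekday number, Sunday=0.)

6

First apply '-5 months': 2042-11-28 07:20:00 → 2042-06-28 07:20:00.
2042-06-28 is a Saturday; with Sunday=0 that is 6.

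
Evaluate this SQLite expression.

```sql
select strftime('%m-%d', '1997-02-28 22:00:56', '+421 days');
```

04-25

First apply '+421 days': 1997-02-28 22:00:56 → 1998-04-25 22:00:56.
`%m-%d` extracts the month-day: 04-25.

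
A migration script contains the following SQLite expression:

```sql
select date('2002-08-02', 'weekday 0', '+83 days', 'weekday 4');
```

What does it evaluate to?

`weekday 0` advances to the next Sunday; 2002-08-02 is a Friday, so it moves forward to 2002-08-04.
Applying '+83 days' to 2002-08-04: counting 83 days forward gives 2002-10-26.
`weekday 4` advances to the next Thursday; 2002-10-26 is a Saturday, so it moves forward to 2002-10-31.

2002-10-31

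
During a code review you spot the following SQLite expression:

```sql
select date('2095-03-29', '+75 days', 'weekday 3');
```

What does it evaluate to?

Applying '+75 days' to 2095-03-29: counting 75 days forward gives 2095-06-12.
`weekday 3` advances to the next Wednesday; 2095-06-12 is a Sunday, so it moves forward to 2095-06-15.

2095-06-15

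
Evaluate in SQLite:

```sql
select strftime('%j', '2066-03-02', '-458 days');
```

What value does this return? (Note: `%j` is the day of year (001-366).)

334

First apply '-458 days': 2066-03-02 → 2064-11-29.
Day-of-year for 2064-11-29: days since 2064-01-01 inclusive = 334, zero-padded to 334.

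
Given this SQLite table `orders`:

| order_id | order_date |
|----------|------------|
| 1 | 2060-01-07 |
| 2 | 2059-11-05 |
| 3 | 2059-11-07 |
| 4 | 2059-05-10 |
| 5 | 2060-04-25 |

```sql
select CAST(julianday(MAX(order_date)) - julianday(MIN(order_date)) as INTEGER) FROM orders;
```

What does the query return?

351

MIN = 2059-05-10, MAX = 2060-04-25.
21 days remain in May 2059 after the 10th (31 − 10).
Full months from June 2059 through March 2060 contribute their day counts.
Then 25 days into April 2060.
Total: 21 + 30 + 31 + 31 + 30 + 31 + 30 + 31 + 31 + 29 + 31 + 25 = 351.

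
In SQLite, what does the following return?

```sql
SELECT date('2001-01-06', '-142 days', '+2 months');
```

Applying '-142 days' to 2001-01-06: counting 142 days back gives 2000-08-17.
Adding +2 months to 2000-08-17 gives 2000-10-17.

2000-10-17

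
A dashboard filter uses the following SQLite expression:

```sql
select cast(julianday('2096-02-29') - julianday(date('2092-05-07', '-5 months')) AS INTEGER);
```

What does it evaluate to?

Adding -5 months to 2092-05-07 gives 2091-12-07.
24 days remain in December 2091 after the 7th (31 − 7).
Full months from January 2092 through January 2096 contribute their day counts.
Then 29 days into February 2096.
Total: 24 + 31 + 29 + 31 + 30 + 31 + 30 + 31 + 31 + 30 + 31 + 30 + 31 + 31 + 28 + 31 + 30 + 31 + 30 + 31 + 31 + 30 + 31 + 30 + 31 + 31 + 28 + 31 + 30 + 31 + 30 + 31 + 31 + 30 + 31 + 30 + 31 + 31 + 28 + 31 + 30 + 31 + 30 + 31 + 31 + 30 + 31 + 30 + 31 + 31 + 29 = 1545.

1545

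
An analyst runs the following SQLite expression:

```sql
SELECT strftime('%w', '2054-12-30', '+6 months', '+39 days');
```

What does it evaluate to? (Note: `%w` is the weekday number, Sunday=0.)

First apply '+6 months', '+39 days': 2054-12-30 → 2055-08-08.
2055-08-08 is a Sunday; with Sunday=0 that is 0.

0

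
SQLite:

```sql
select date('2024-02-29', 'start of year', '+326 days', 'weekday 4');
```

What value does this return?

2024-11-28

`start of year` rewinds 2024-02-29 to 2024-01-01.
Applying '+326 days' to 2024-01-01: counting 326 days forward gives 2024-11-22.
`weekday 4` advances to the next Thursday; 2024-11-22 is a Friday, so it moves forward to 2024-11-28.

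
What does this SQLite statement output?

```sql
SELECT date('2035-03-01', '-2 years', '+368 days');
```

2034-03-04

Adding -2 years to 2035-03-01 gives 2033-03-01.
Applying '+368 days' to 2033-03-01: counting 368 days forward gives 2034-03-04.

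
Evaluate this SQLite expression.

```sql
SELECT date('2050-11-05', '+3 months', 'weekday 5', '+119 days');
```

2051-06-09

Adding +3 months to 2050-11-05 gives 2051-02-05.
`weekday 5` advances to the next Friday; 2051-02-05 is a Sunday, so it moves forward to 2051-02-10.
Applying '+119 days' to 2051-02-10: counting 119 days forward gives 2051-06-09.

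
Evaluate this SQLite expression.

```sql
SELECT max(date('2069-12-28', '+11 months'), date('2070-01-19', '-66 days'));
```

2070-11-28

date('2069-12-28', '+11 months') → 2070-11-28.
date('2070-01-19', '-66 days') → 2069-11-14.
Later of the two is 2070-11-28.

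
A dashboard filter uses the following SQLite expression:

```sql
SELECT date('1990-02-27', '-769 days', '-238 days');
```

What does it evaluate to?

Applying '-769 days' to 1990-02-27: counting 769 days back gives 1988-01-20.
Applying '-238 days' to 1988-01-20: counting 238 days back gives 1987-05-27.

1987-05-27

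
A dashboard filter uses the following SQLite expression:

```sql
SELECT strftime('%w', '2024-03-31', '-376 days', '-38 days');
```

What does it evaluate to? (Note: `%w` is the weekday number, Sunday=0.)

6

First apply '-376 days', '-38 days': 2024-03-31 → 2023-02-11.
2023-02-11 is a Saturday; with Sunday=0 that is 6.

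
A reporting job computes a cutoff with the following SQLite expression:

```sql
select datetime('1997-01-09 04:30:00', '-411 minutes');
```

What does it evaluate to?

411 minutes = 6h 51m; -411 minutes from 1997-01-09 04:30:00 is 1997-01-08 21:39:00 (crosses midnight).

1997-01-08 21:39:00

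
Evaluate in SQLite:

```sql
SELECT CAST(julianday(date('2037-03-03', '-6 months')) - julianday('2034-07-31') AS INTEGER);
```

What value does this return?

765

Adding -6 months to 2037-03-03 gives 2036-09-03.
0 days remain in July 2034 after the 31st (31 − 31).
Full months from August 2034 through August 2036 contribute their day counts.
Then 3 days into September 2036.
Total: 0 + 31 + 30 + 31 + 30 + 31 + 31 + 28 + 31 + 30 + 31 + 30 + 31 + 31 + 30 + 31 + 30 + 31 + 31 + 29 + 31 + 30 + 31 + 30 + 31 + 31 + 3 = 765.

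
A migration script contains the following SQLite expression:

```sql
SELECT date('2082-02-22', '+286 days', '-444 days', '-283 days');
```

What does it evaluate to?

Applying '+286 days' to 2082-02-22: counting 286 days forward gives 2082-12-05.
Applying '-444 days' to 2082-12-05: counting 444 days back gives 2081-09-17.
Applying '-283 days' to 2081-09-17: counting 283 days back gives 2080-12-08.

2080-12-08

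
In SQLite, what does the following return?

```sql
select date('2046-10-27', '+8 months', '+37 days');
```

2047-08-03

Adding +8 months to 2046-10-27 gives 2047-06-27.
June 2047 has 30 days; 3 remain after the 27th, so 4 days reach 2047-07-01.
July 2047 has 31 days; 30 remain after the 1st, so 31 days reach 2047-08-01.
Advancing 2 more days within August lands on 2047-08-03.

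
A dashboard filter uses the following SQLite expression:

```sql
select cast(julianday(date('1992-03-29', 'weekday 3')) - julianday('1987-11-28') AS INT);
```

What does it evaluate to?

`weekday 3` advances to the next Wednesday; 1992-03-29 is a Sunday, so it moves forward to 1992-04-01.
2 days remain in November 1987 after the 28th (30 − 28).
Full months from December 1987 through March 1992 contribute their day counts.
Then 1 day into April 1992.
Total: 2 + 31 + 31 + 29 + 31 + 30 + 31 + 30 + 31 + 31 + 30 + 31 + 30 + 31 + 31 + 28 + 31 + 30 + 31 + 30 + 31 + 31 + 30 + 31 + 30 + 31 + 31 + 28 + 31 + 30 + 31 + 30 + 31 + 31 + 30 + 31 + 30 + 31 + 31 + 28 + 31 + 30 + 31 + 30 + 31 + 31 + 30 + 31 + 30 + 31 + 31 + 29 + 31 + 1 = 1586.

1586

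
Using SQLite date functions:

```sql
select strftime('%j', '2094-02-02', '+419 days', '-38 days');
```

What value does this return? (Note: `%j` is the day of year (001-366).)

049

First apply '+419 days', '-38 days': 2094-02-02 → 2095-02-18.
Day-of-year for 2095-02-18: days since 2095-01-01 inclusive = 49, zero-padded to 049.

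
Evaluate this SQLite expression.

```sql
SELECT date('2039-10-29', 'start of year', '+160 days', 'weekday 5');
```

`start of year` rewinds 2039-10-29 to 2039-01-01.
Applying '+160 days' to 2039-01-01: counting 160 days forward gives 2039-06-10.
`weekday 5` advances to the next Friday; 2039-06-10 is already a Friday, so it stays at 2039-06-10.

2039-06-10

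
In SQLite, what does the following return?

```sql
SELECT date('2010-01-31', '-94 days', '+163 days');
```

2010-04-10

Applying '-94 days' to 2010-01-31: counting 94 days back gives 2009-10-29.
Applying '+163 days' to 2009-10-29: counting 163 days forward gives 2010-04-10.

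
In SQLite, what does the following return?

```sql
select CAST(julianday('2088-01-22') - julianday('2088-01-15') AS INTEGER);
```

Both dates are in January 2088: 22 − 15 = 7.

7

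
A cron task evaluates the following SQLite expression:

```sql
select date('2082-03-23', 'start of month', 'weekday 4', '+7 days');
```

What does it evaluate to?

`start of month` rewinds 2082-03-23 to 2082-03-01.
`weekday 4` advances to the next Thursday; 2082-03-01 is a Sunday, so it moves forward to 2082-03-05.
Advancing 7 more days within March lands on 2082-03-12.

2082-03-12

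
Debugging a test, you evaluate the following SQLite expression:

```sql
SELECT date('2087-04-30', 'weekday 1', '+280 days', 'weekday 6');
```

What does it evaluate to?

`weekday 1` advances to the next Monday; 2087-04-30 is a Wednesday, so it moves forward to 2087-05-05.
Applying '+280 days' to 2087-05-05: counting 280 days forward gives 2088-02-09.
`weekday 6` advances to the next Saturday; 2088-02-09 is a Monday, so it moves forward to 2088-02-14.

2088-02-14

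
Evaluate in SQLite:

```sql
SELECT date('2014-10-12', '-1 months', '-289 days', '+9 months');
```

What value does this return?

Adding -1 month to 2014-10-12 gives 2014-09-12.
Applying '-289 days' to 2014-09-12: counting 289 days back gives 2013-11-27.
Adding +9 months to 2013-11-27 gives 2014-08-27.

2014-08-27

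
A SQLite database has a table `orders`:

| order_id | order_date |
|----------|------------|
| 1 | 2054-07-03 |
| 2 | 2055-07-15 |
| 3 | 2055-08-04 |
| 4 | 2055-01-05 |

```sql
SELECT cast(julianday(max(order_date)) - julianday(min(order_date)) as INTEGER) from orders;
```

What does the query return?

MIN = 2054-07-03, MAX = 2055-08-04.
28 days remain in July 2054 after the 3rd (31 − 3).
Full months from August 2054 through July 2055 contribute their day counts.
Then 4 days into August 2055.
Total: 28 + 31 + 30 + 31 + 30 + 31 + 31 + 28 + 31 + 30 + 31 + 30 + 31 + 4 = 397.

397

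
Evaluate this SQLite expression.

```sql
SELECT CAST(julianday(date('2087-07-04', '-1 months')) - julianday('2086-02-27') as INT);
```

462

Adding -1 month to 2087-07-04 gives 2087-06-04.
1 day remains in February 2086 after the 27th (28 − 27).
Full months from March 2086 through May 2087 contribute their day counts.
Then 4 days into June 2087.
Total: 1 + 31 + 30 + 31 + 30 + 31 + 31 + 30 + 31 + 30 + 31 + 31 + 28 + 31 + 30 + 31 + 4 = 462.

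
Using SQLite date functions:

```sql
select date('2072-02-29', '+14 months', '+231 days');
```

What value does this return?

Adding +14 months to 2072-02-29 gives 2073-04-29.
Applying '+231 days' to 2073-04-29: counting 231 days forward gives 2073-12-16.

2073-12-16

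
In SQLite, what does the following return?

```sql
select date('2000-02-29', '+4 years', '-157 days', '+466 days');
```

Adding +4 years to 2000-02-29 gives 2004-02-29.
Applying '-157 days' to 2004-02-29: counting 157 days back gives 2003-09-25.
Applying '+466 days' to 2003-09-25: counting 466 days forward gives 2005-01-03.

2005-01-03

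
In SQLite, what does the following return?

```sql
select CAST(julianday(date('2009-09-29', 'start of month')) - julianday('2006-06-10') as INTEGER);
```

1179

`start of month` rewinds 2009-09-29 to 2009-09-01.
20 days remain in June 2006 after the 10th (30 − 10).
Full months from July 2006 through August 2009 contribute their day counts.
Then 1 day into September 2009.
Total: 20 + 31 + 31 + 30 + 31 + 30 + 31 + 31 + 28 + 31 + 30 + 31 + 30 + 31 + 31 + 30 + 31 + 30 + 31 + 31 + 29 + 31 + 30 + 31 + 30 + 31 + 31 + 30 + 31 + 30 + 31 + 31 + 28 + 31 + 30 + 31 + 30 + 31 + 31 + 1 = 1179.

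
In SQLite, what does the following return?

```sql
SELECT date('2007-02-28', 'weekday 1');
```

2007-03-05

`weekday 1` advances to the next Monday; 2007-02-28 is a Wednesday, so it moves forward to 2007-03-05.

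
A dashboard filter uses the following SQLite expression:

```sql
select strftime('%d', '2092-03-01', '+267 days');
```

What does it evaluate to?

23

First apply '+267 days': 2092-03-01 → 2092-11-23.
`%d` extracts the 2-digit day of month: 23.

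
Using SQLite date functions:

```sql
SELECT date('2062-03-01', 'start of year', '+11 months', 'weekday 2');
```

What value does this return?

`start of year` rewinds 2062-03-01 to 2062-01-01.
Adding +11 months to 2062-01-01 gives 2062-12-01.
`weekday 2` advances to the next Tuesday; 2062-12-01 is a Friday, so it moves forward to 2062-12-05.

2062-12-05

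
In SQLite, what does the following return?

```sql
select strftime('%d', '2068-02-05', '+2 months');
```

First apply '+2 months': 2068-02-05 → 2068-04-05.
`%d` extracts the 2-digit day of month: 05.

05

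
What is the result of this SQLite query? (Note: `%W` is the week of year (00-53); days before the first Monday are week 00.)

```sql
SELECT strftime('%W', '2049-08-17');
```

2049-08-17 is a Tuesday. SQLite's %W counts Mondays since the year started; the result is 33.

33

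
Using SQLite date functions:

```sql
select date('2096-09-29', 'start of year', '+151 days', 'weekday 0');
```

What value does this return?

`start of year` rewinds 2096-09-29 to 2096-01-01.
Applying '+151 days' to 2096-01-01: counting 151 days forward gives 2096-05-31.
`weekday 0` advances to the next Sunday; 2096-05-31 is a Thursday, so it moves forward to 2096-06-03.

2096-06-03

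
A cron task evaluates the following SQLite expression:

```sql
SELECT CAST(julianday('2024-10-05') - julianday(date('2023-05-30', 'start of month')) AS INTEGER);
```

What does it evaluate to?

`start of month` rewinds 2023-05-30 to 2023-05-01.
30 days remain in May 2023 after the 1st (31 − 1).
Full months from June 2023 through September 2024 contribute their day counts.
Then 5 days into October 2024.
Total: 30 + 30 + 31 + 31 + 30 + 31 + 30 + 31 + 31 + 29 + 31 + 30 + 31 + 30 + 31 + 31 + 30 + 5 = 523.

523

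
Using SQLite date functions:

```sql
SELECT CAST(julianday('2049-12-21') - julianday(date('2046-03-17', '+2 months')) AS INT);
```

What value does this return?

1314

Adding +2 months to 2046-03-17 gives 2046-05-17.
14 days remain in May 2046 after the 17th (31 − 17).
Full months from June 2046 through November 2049 contribute their day counts.
Then 21 days into December 2049.
Total: 14 + 30 + 31 + 31 + 30 + 31 + 30 + 31 + 31 + 28 + 31 + 30 + 31 + 30 + 31 + 31 + 30 + 31 + 30 + 31 + 31 + 29 + 31 + 30 + 31 + 30 + 31 + 31 + 30 + 31 + 30 + 31 + 31 + 28 + 31 + 30 + 31 + 30 + 31 + 31 + 30 + 31 + 30 + 21 = 1314.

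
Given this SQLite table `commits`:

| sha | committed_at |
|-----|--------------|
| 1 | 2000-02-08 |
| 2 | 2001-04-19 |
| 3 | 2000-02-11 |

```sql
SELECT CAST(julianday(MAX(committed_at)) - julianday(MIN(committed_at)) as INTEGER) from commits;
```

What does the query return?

MIN = 2000-02-08, MAX = 2001-04-19.
21 days remain in February 2000 after the 8th (29 − 8).
Full months from March 2000 through March 2001 contribute their day counts.
Then 19 days into April 2001.
Total: 21 + 31 + 30 + 31 + 30 + 31 + 31 + 30 + 31 + 30 + 31 + 31 + 28 + 31 + 19 = 436.

436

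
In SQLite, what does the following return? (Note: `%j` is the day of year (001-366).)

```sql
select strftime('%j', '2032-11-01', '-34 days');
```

First apply '-34 days': 2032-11-01 → 2032-09-28.
Day-of-year for 2032-09-28: days since 2032-01-01 inclusive = 272, zero-padded to 272.

272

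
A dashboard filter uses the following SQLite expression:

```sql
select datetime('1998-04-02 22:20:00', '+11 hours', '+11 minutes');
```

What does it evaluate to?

1998-04-03 09:31:00

+11 hours from 1998-04-02 22:20:00 is 1998-04-03 09:20:00 (crosses midnight).
+11 minutes from 1998-04-03 09:20:00 is 1998-04-03 09:31:00.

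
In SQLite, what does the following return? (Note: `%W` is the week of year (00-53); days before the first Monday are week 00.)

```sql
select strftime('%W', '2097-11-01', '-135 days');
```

First apply '-135 days': 2097-11-01 → 2097-06-19.
2097-06-19 is a Wednesday. SQLite's %W counts Mondays since the year started; the result is 24.

24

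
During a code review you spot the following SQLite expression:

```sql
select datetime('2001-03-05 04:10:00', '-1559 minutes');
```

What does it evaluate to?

1559 minutes = 25h 59m; -1559 minutes from 2001-03-05 04:10:00 is 2001-03-04 02:11:00 (crosses midnight).

2001-03-04 02:11:00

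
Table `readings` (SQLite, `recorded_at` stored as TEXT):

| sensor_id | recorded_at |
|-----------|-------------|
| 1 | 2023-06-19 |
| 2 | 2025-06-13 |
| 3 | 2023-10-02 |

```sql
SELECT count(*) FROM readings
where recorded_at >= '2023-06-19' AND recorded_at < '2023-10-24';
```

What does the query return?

2

Rows in [2023-06-19, 2023-10-24): 2023-06-19, 2023-10-02 → 2 rows.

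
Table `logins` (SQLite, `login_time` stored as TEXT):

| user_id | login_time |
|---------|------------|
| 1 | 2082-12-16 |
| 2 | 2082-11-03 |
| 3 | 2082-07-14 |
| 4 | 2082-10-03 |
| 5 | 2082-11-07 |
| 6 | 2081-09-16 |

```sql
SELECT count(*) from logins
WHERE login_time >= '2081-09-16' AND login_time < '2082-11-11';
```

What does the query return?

Rows in [2081-09-16, 2082-11-11): 2082-11-03, 2082-07-14, 2082-10-03, 2082-11-07, 2081-09-16 → 5 rows.

5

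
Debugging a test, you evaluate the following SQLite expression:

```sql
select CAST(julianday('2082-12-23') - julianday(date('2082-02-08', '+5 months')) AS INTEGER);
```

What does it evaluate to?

168

Adding +5 months to 2082-02-08 gives 2082-07-08.
23 days remain in July 2082 after the 8th (31 − 8).
August 2082: 31 days.
September 2082: 30 days.
October 2082: 31 days.
November 2082: 30 days.
Then 23 days into December 2082.
Total: 23 + 31 + 30 + 31 + 30 + 23 = 168.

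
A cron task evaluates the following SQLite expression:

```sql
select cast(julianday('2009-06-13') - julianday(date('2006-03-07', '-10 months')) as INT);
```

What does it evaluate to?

Adding -10 months to 2006-03-07 gives 2005-05-07.
24 days remain in May 2005 after the 7th (31 − 7).
Full months from June 2005 through May 2009 contribute their day counts.
Then 13 days into June 2009.
Total: 24 + 30 + 31 + 31 + 30 + 31 + 30 + 31 + 31 + 28 + 31 + 30 + 31 + 30 + 31 + 31 + 30 + 31 + 30 + 31 + 31 + 28 + 31 + 30 + 31 + 30 + 31 + 31 + 30 + 31 + 30 + 31 + 31 + 29 + 31 + 30 + 31 + 30 + 31 + 31 + 30 + 31 + 30 + 31 + 31 + 28 + 31 + 30 + 31 + 13 = 1498.

1498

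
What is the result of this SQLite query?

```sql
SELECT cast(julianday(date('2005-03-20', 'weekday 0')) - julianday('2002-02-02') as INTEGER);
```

`weekday 0` advances to the next Sunday; 2005-03-20 is already a Sunday, so it stays at 2005-03-20.
26 days remain in February 2002 after the 2nd (28 − 2).
Full months from March 2002 through February 2005 contribute their day counts.
Then 20 days into March 2005.
Total: 26 + 31 + 30 + 31 + 30 + 31 + 31 + 30 + 31 + 30 + 31 + 31 + 28 + 31 + 30 + 31 + 30 + 31 + 31 + 30 + 31 + 30 + 31 + 31 + 29 + 31 + 30 + 31 + 30 + 31 + 31 + 30 + 31 + 30 + 31 + 31 + 28 + 20 = 1142.

1142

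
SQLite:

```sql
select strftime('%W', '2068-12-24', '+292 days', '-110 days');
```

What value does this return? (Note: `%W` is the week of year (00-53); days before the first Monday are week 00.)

First apply '+292 days', '-110 days': 2068-12-24 → 2069-06-24.
2069-06-24 is a Monday. SQLite's %W counts Mondays since the year started; the result is 25.

25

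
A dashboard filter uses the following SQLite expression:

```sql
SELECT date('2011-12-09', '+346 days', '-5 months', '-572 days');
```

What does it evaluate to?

2010-11-25

Applying '+346 days' to 2011-12-09: counting 346 days forward gives 2012-11-19.
Adding -5 months to 2012-11-19 gives 2012-06-19.
Applying '-572 days' to 2012-06-19: counting 572 days back gives 2010-11-25.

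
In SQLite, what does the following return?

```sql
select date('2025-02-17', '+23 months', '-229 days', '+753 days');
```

Adding +23 months to 2025-02-17 gives 2027-01-17.
Applying '-229 days' to 2027-01-17: counting 229 days back gives 2026-06-02.
Applying '+753 days' to 2026-06-02: counting 753 days forward gives 2028-06-24.

2028-06-24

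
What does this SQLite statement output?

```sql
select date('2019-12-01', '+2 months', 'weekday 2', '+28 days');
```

Adding +2 months to 2019-12-01 gives 2020-02-01.
`weekday 2` advances to the next Tuesday; 2020-02-01 is a Saturday, so it moves forward to 2020-02-04.
February 2020 has 29 days; 25 remain after the 4th, so 26 days reach 2020-03-01.
Advancing 2 more days within March lands on 2020-03-03.

2020-03-03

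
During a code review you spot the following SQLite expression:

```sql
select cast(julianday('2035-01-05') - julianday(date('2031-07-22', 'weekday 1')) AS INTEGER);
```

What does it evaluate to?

`weekday 1` advances to the next Monday; 2031-07-22 is a Tuesday, so it moves forward to 2031-07-28.
3 days remain in July 2031 after the 28th (31 − 28).
Full months from August 2031 through December 2034 contribute their day counts.
Then 5 days into January 2035.
Total: 3 + 31 + 30 + 31 + 30 + 31 + 31 + 29 + 31 + 30 + 31 + 30 + 31 + 31 + 30 + 31 + 30 + 31 + 31 + 28 + 31 + 30 + 31 + 30 + 31 + 31 + 30 + 31 + 30 + 31 + 31 + 28 + 31 + 30 + 31 + 30 + 31 + 31 + 30 + 31 + 30 + 31 + 5 = 1257.

1257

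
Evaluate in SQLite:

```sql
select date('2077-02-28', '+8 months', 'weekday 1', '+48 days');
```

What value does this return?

2077-12-19

Adding +8 months to 2077-02-28 gives 2077-10-28.
`weekday 1` advances to the next Monday; 2077-10-28 is a Thursday, so it moves forward to 2077-11-01.
Applying '+48 days' to 2077-11-01: counting 48 days forward gives 2077-12-19.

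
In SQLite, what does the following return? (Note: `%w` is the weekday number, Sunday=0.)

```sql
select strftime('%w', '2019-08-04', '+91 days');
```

First apply '+91 days': 2019-08-04 → 2019-11-03.
2019-11-03 is a Sunday; with Sunday=0 that is 0.

0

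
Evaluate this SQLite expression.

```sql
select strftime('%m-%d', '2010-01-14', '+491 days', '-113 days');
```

01-27

First apply '+491 days', '-113 days': 2010-01-14 → 2011-01-27.
`%m-%d` extracts the month-day: 01-27.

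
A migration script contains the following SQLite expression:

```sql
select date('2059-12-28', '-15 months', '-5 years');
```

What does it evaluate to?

2053-09-28

Adding -15 months to 2059-12-28 gives 2058-09-28.
Adding -5 years to 2058-09-28 gives 2053-09-28.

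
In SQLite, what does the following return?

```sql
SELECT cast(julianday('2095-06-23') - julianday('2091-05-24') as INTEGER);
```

7 days remain in May 2091 after the 24th (31 − 24).
Full months from June 2091 through May 2095 contribute their day counts.
Then 23 days into June 2095.
Total: 7 + 30 + 31 + 31 + 30 + 31 + 30 + 31 + 31 + 29 + 31 + 30 + 31 + 30 + 31 + 31 + 30 + 31 + 30 + 31 + 31 + 28 + 31 + 30 + 31 + 30 + 31 + 31 + 30 + 31 + 30 + 31 + 31 + 28 + 31 + 30 + 31 + 30 + 31 + 31 + 30 + 31 + 30 + 31 + 31 + 28 + 31 + 30 + 31 + 23 = 1491.

1491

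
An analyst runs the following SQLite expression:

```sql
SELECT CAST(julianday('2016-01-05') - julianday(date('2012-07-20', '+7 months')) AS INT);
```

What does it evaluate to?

Adding +7 months to 2012-07-20 gives 2013-02-20.
8 days remain in February 2013 after the 20th (28 − 20).
Full months from March 2013 through December 2015 contribute their day counts.
Then 5 days into January 2016.
Total: 8 + 31 + 30 + 31 + 30 + 31 + 31 + 30 + 31 + 30 + 31 + 31 + 28 + 31 + 30 + 31 + 30 + 31 + 31 + 30 + 31 + 30 + 31 + 31 + 28 + 31 + 30 + 31 + 30 + 31 + 31 + 30 + 31 + 30 + 31 + 5 = 1049.

1049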